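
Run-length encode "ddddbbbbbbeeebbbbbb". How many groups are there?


Input: ddddbbbbbbeeebbbbbb
Scanning for consecutive runs:
  Group 1: 'd' x 4 (positions 0-3)
  Group 2: 'b' x 6 (positions 4-9)
  Group 3: 'e' x 3 (positions 10-12)
  Group 4: 'b' x 6 (positions 13-18)
Total groups: 4

4


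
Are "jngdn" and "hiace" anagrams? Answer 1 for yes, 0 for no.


Strings: "jngdn", "hiace"
Sorted first:  dgjnn
Sorted second: acehi
Differ at position 0: 'd' vs 'a' => not anagrams

0


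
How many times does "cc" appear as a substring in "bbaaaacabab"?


Searching for "cc" in "bbaaaacabab"
Scanning each position:
  Position 0: "bb" => no
  Position 1: "ba" => no
  Position 2: "aa" => no
  Position 3: "aa" => no
  Position 4: "aa" => no
  Position 5: "ac" => no
  Position 6: "ca" => no
  Position 7: "ab" => no
  Position 8: "ba" => no
  Position 9: "ab" => no
Total occurrences: 0

0


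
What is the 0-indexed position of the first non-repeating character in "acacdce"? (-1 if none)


Input: acacdce
Character frequencies:
  'a': 2
  'c': 3
  'd': 1
  'e': 1
Scanning left to right for freq == 1:
  Position 0 ('a'): freq=2, skip
  Position 1 ('c'): freq=3, skip
  Position 2 ('a'): freq=2, skip
  Position 3 ('c'): freq=3, skip
  Position 4 ('d'): unique! => answer = 4

4


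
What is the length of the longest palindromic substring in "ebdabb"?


Input: "ebdabb"
Checking substrings for palindromes:
  [4:6] "bb" (len 2) => palindrome
Longest palindromic substring: "bb" with length 2

2


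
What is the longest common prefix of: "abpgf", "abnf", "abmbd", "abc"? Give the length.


Words: abpgf, abnf, abmbd, abc
  Position 0: all 'a' => match
  Position 1: all 'b' => match
  Position 2: ('p', 'n', 'm', 'c') => mismatch, stop
LCP = "ab" (length 2)

2


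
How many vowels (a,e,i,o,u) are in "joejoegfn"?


Input: joejoegfn
Checking each character:
  'j' at position 0: consonant
  'o' at position 1: vowel (running total: 1)
  'e' at position 2: vowel (running total: 2)
  'j' at position 3: consonant
  'o' at position 4: vowel (running total: 3)
  'e' at position 5: vowel (running total: 4)
  'g' at position 6: consonant
  'f' at position 7: consonant
  'n' at position 8: consonant
Total vowels: 4

4


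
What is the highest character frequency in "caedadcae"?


Input: caedadcae
Character counts:
  'a': 3
  'c': 2
  'd': 2
  'e': 2
Maximum frequency: 3

3


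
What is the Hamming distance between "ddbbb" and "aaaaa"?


Comparing "ddbbb" and "aaaaa" position by position:
  Position 0: 'd' vs 'a' => differ
  Position 1: 'd' vs 'a' => differ
  Position 2: 'b' vs 'a' => differ
  Position 3: 'b' vs 'a' => differ
  Position 4: 'b' vs 'a' => differ
Total differences (Hamming distance): 5

5


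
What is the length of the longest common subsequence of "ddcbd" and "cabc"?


LCS of "ddcbd" and "cabc"
DP table:
           c    a    b    c
      0    0    0    0    0
  d   0    0    0    0    0
  d   0    0    0    0    0
  c   0    1    1    1    1
  b   0    1    1    2    2
  d   0    1    1    2    2
LCS length = dp[5][4] = 2

2


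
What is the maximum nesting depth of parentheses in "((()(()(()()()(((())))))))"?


Input: "((()(()(()()()(((())))))))"
Tracking depth:
  Position 0 '(': depth becomes 1
  Position 1 '(': depth becomes 2
  Position 2 '(': depth becomes 3
  Position 3 ')': depth becomes 2
  Position 4 '(': depth becomes 3
  Position 5 '(': depth becomes 4
  Position 6 ')': depth becomes 3
  Position 7 '(': depth becomes 4
  Position 8 '(': depth becomes 5
  Position 9 ')': depth becomes 4
  Position 10 '(': depth becomes 5
  Position 11 ')': depth becomes 4
  Position 12 '(': depth becomes 5
  Position 13 ')': depth becomes 4
  Position 14 '(': depth becomes 5
  Position 15 '(': depth becomes 6
  Position 16 '(': depth becomes 7
  Position 17 '(': depth becomes 8
  Position 18 ')': depth becomes 7
  Position 19 ')': depth becomes 6
  Position 20 ')': depth becomes 5
  Position 21 ')': depth becomes 4
  Position 22 ')': depth becomes 3
  Position 23 ')': depth becomes 2
  Position 24 ')': depth becomes 1
  Position 25 ')': depth becomes 0
Maximum depth reached: 8

8


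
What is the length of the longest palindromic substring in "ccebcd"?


Input: "ccebcd"
Checking substrings for palindromes:
  [0:2] "cc" (len 2) => palindrome
Longest palindromic substring: "cc" with length 2

2


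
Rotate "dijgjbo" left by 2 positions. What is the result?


Input: "dijgjbo", rotate left by 2
First 2 characters: "di"
Remaining characters: "jgjbo"
Concatenate remaining + first: "jgjbo" + "di" = "jgjbodi"

jgjbodi


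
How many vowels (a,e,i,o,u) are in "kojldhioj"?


Input: kojldhioj
Checking each character:
  'k' at position 0: consonant
  'o' at position 1: vowel (running total: 1)
  'j' at position 2: consonant
  'l' at position 3: consonant
  'd' at position 4: consonant
  'h' at position 5: consonant
  'i' at position 6: vowel (running total: 2)
  'o' at position 7: vowel (running total: 3)
  'j' at position 8: consonant
Total vowels: 3

3


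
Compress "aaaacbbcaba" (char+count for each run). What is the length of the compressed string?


Input: aaaacbbcaba
Runs:
  'a' x 4 => "a4"
  'c' x 1 => "c1"
  'b' x 2 => "b2"
  'c' x 1 => "c1"
  'a' x 1 => "a1"
  'b' x 1 => "b1"
  'a' x 1 => "a1"
Compressed: "a4c1b2c1a1b1a1"
Compressed length: 14

14


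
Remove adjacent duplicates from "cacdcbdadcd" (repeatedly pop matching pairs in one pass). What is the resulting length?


Input: cacdcbdadcd
Stack-based adjacent duplicate removal:
  Read 'c': push. Stack: c
  Read 'a': push. Stack: ca
  Read 'c': push. Stack: cac
  Read 'd': push. Stack: cacd
  Read 'c': push. Stack: cacdc
  Read 'b': push. Stack: cacdcb
  Read 'd': push. Stack: cacdcbd
  Read 'a': push. Stack: cacdcbda
  Read 'd': push. Stack: cacdcbdad
  Read 'c': push. Stack: cacdcbdadc
  Read 'd': push. Stack: cacdcbdadcd
Final stack: "cacdcbdadcd" (length 11)

11


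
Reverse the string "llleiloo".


Input: llleiloo
Reading characters right to left:
  Position 7: 'o'
  Position 6: 'o'
  Position 5: 'l'
  Position 4: 'i'
  Position 3: 'e'
  Position 2: 'l'
  Position 1: 'l'
  Position 0: 'l'
Reversed: oolielll

oolielll


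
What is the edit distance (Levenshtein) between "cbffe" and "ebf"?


Computing edit distance: "cbffe" -> "ebf"
DP table:
           e    b    f
      0    1    2    3
  c   1    1    2    3
  b   2    2    1    2
  f   3    3    2    1
  f   4    4    3    2
  e   5    4    4    3
Edit distance = dp[5][3] = 3

3


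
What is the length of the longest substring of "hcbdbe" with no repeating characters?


Input: "hcbdbe"
Sliding window (track last position of each char):
  Position 0 ('h'): window [0,0] length 1 -- new best
  Position 1 ('c'): window [0,1] length 2 -- new best
  Position 2 ('b'): window [0,2] length 3 -- new best
  Position 3 ('d'): window [0,3] length 4 -- new best
  Position 4 ('b'): repeat (last at 2), move window start to 3
  Position 4 ('b'): window [3,4] length 2
  Position 5 ('e'): window [3,5] length 3
Longest substring with no repeats: "hcbd" with length 4

4


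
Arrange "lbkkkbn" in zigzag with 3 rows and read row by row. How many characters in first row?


Zigzag "lbkkkbn" into 3 rows:
Placing characters:
  'l' => row 0
  'b' => row 1
  'k' => row 2
  'k' => row 1
  'k' => row 0
  'b' => row 1
  'n' => row 2
Rows:
  Row 0: "lk"
  Row 1: "bkb"
  Row 2: "kn"
First row length: 2

2


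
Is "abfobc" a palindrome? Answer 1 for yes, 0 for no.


Input: abfobc
Reversed: cbofba
  Compare pos 0 ('a') with pos 5 ('c'): MISMATCH
  Compare pos 1 ('b') with pos 4 ('b'): match
  Compare pos 2 ('f') with pos 3 ('o'): MISMATCH
Result: not a palindrome

0


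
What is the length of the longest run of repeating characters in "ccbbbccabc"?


Input: "ccbbbccabc"
Scanning for longest run:
  Position 1 ('c'): continues run of 'c', length=2
  Position 2 ('b'): new char, reset run to 1
  Position 3 ('b'): continues run of 'b', length=2
  Position 4 ('b'): continues run of 'b', length=3
  Position 5 ('c'): new char, reset run to 1
  Position 6 ('c'): continues run of 'c', length=2
  Position 7 ('a'): new char, reset run to 1
  Position 8 ('b'): new char, reset run to 1
  Position 9 ('c'): new char, reset run to 1
Longest run: 'b' with length 3

3


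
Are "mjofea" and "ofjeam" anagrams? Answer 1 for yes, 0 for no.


Strings: "mjofea", "ofjeam"
Sorted first:  aefjmo
Sorted second: aefjmo
Sorted forms match => anagrams

1


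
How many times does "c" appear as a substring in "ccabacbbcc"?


Searching for "c" in "ccabacbbcc"
Scanning each position:
  Position 0: "c" => MATCH
  Position 1: "c" => MATCH
  Position 2: "a" => no
  Position 3: "b" => no
  Position 4: "a" => no
  Position 5: "c" => MATCH
  Position 6: "b" => no
  Position 7: "b" => no
  Position 8: "c" => MATCH
  Position 9: "c" => MATCH
Total occurrences: 5

5


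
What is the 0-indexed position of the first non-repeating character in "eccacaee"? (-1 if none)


Input: eccacaee
Character frequencies:
  'a': 2
  'c': 3
  'e': 3
Scanning left to right for freq == 1:
  Position 0 ('e'): freq=3, skip
  Position 1 ('c'): freq=3, skip
  Position 2 ('c'): freq=3, skip
  Position 3 ('a'): freq=2, skip
  Position 4 ('c'): freq=3, skip
  Position 5 ('a'): freq=2, skip
  Position 6 ('e'): freq=3, skip
  Position 7 ('e'): freq=3, skip
  No unique character found => answer = -1

-1


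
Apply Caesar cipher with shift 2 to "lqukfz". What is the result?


Caesar cipher: shift "lqukfz" by 2
  'l' (pos 11) + 2 = pos 13 = 'n'
  'q' (pos 16) + 2 = pos 18 = 's'
  'u' (pos 20) + 2 = pos 22 = 'w'
  'k' (pos 10) + 2 = pos 12 = 'm'
  'f' (pos 5) + 2 = pos 7 = 'h'
  'z' (pos 25) + 2 = pos 1 = 'b'
Result: nswmhb

nswmhb


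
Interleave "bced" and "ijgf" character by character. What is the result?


Interleaving "bced" and "ijgf":
  Position 0: 'b' from first, 'i' from second => "bi"
  Position 1: 'c' from first, 'j' from second => "cj"
  Position 2: 'e' from first, 'g' from second => "eg"
  Position 3: 'd' from first, 'f' from second => "df"
Result: bicjegdf

bicjegdf


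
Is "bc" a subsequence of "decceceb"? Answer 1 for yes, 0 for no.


Check if "bc" is a subsequence of "decceceb"
Greedy scan:
  Position 0 ('d'): no match needed
  Position 1 ('e'): no match needed
  Position 2 ('c'): no match needed
  Position 3 ('c'): no match needed
  Position 4 ('e'): no match needed
  Position 5 ('c'): no match needed
  Position 6 ('e'): no match needed
  Position 7 ('b'): matches sub[0] = 'b'
Only matched 1/2 characters => not a subsequence

0


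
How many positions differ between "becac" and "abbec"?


Comparing "becac" and "abbec" position by position:
  Position 0: 'b' vs 'a' => DIFFER
  Position 1: 'e' vs 'b' => DIFFER
  Position 2: 'c' vs 'b' => DIFFER
  Position 3: 'a' vs 'e' => DIFFER
  Position 4: 'c' vs 'c' => same
Positions that differ: 4

4


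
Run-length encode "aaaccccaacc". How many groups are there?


Input: aaaccccaacc
Scanning for consecutive runs:
  Group 1: 'a' x 3 (positions 0-2)
  Group 2: 'c' x 4 (positions 3-6)
  Group 3: 'a' x 2 (positions 7-8)
  Group 4: 'c' x 2 (positions 9-10)
Total groups: 4

4


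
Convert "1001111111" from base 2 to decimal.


Input: "1001111111" in base 2
Positional expansion:
  Digit '1' (value 1) x 2^9 = 512
  Digit '0' (value 0) x 2^8 = 0
  Digit '0' (value 0) x 2^7 = 0
  Digit '1' (value 1) x 2^6 = 64
  Digit '1' (value 1) x 2^5 = 32
  Digit '1' (value 1) x 2^4 = 16
  Digit '1' (value 1) x 2^3 = 8
  Digit '1' (value 1) x 2^2 = 4
  Digit '1' (value 1) x 2^1 = 2
  Digit '1' (value 1) x 2^0 = 1
Sum = 639

639


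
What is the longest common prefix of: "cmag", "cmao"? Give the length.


Words: cmag, cmao
  Position 0: all 'c' => match
  Position 1: all 'm' => match
  Position 2: all 'a' => match
  Position 3: ('g', 'o') => mismatch, stop
LCP = "cma" (length 3)

3


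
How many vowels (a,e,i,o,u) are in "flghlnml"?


Input: flghlnml
Checking each character:
  'f' at position 0: consonant
  'l' at position 1: consonant
  'g' at position 2: consonant
  'h' at position 3: consonant
  'l' at position 4: consonant
  'n' at position 5: consonant
  'm' at position 6: consonant
  'l' at position 7: consonant
Total vowels: 0

0


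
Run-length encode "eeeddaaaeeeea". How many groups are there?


Input: eeeddaaaeeeea
Scanning for consecutive runs:
  Group 1: 'e' x 3 (positions 0-2)
  Group 2: 'd' x 2 (positions 3-4)
  Group 3: 'a' x 3 (positions 5-7)
  Group 4: 'e' x 4 (positions 8-11)
  Group 5: 'a' x 1 (positions 12-12)
Total groups: 5

5


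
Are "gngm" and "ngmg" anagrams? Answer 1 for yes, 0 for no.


Strings: "gngm", "ngmg"
Sorted first:  ggmn
Sorted second: ggmn
Sorted forms match => anagrams

1


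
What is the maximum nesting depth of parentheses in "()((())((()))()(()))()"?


Input: "()((())((()))()(()))()"
Tracking depth:
  Position 0 '(': depth becomes 1
  Position 1 ')': depth becomes 0
  Position 2 '(': depth becomes 1
  Position 3 '(': depth becomes 2
  Position 4 '(': depth becomes 3
  Position 5 ')': depth becomes 2
  Position 6 ')': depth becomes 1
  Position 7 '(': depth becomes 2
  Position 8 '(': depth becomes 3
  Position 9 '(': depth becomes 4
  Position 10 ')': depth becomes 3
  Position 11 ')': depth becomes 2
  Position 12 ')': depth becomes 1
  Position 13 '(': depth becomes 2
  Position 14 ')': depth becomes 1
  Position 15 '(': depth becomes 2
  Position 16 '(': depth becomes 3
  Position 17 ')': depth becomes 2
  Position 18 ')': depth becomes 1
  Position 19 ')': depth becomes 0
  Position 20 '(': depth becomes 1
  Position 21 ')': depth becomes 0
Maximum depth reached: 4

4


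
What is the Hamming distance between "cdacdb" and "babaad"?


Comparing "cdacdb" and "babaad" position by position:
  Position 0: 'c' vs 'b' => differ
  Position 1: 'd' vs 'a' => differ
  Position 2: 'a' vs 'b' => differ
  Position 3: 'c' vs 'a' => differ
  Position 4: 'd' vs 'a' => differ
  Position 5: 'b' vs 'd' => differ
Total differences (Hamming distance): 6

6


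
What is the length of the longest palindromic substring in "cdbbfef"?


Input: "cdbbfef"
Checking substrings for palindromes:
  [4:7] "fef" (len 3) => palindrome
  [2:4] "bb" (len 2) => palindrome
Longest palindromic substring: "fef" with length 3

3


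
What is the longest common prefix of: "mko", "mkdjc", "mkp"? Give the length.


Words: mko, mkdjc, mkp
  Position 0: all 'm' => match
  Position 1: all 'k' => match
  Position 2: ('o', 'd', 'p') => mismatch, stop
LCP = "mk" (length 2)

2


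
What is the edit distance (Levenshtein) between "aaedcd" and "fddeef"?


Computing edit distance: "aaedcd" -> "fddeef"
DP table:
           f    d    d    e    e    f
      0    1    2    3    4    5    6
  a   1    1    2    3    4    5    6
  a   2    2    2    3    4    5    6
  e   3    3    3    3    3    4    5
  d   4    4    3    3    4    4    5
  c   5    5    4    4    4    5    5
  d   6    6    5    4    5    5    6
Edit distance = dp[6][6] = 6

6


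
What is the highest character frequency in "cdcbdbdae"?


Input: cdcbdbdae
Character counts:
  'a': 1
  'b': 2
  'c': 2
  'd': 3
  'e': 1
Maximum frequency: 3

3


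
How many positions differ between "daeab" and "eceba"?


Comparing "daeab" and "eceba" position by position:
  Position 0: 'd' vs 'e' => DIFFER
  Position 1: 'a' vs 'c' => DIFFER
  Position 2: 'e' vs 'e' => same
  Position 3: 'a' vs 'b' => DIFFER
  Position 4: 'b' vs 'a' => DIFFER
Positions that differ: 4

4


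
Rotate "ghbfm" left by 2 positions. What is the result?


Input: "ghbfm", rotate left by 2
First 2 characters: "gh"
Remaining characters: "bfm"
Concatenate remaining + first: "bfm" + "gh" = "bfmgh"

bfmgh


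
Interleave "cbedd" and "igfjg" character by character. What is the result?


Interleaving "cbedd" and "igfjg":
  Position 0: 'c' from first, 'i' from second => "ci"
  Position 1: 'b' from first, 'g' from second => "bg"
  Position 2: 'e' from first, 'f' from second => "ef"
  Position 3: 'd' from first, 'j' from second => "dj"
  Position 4: 'd' from first, 'g' from second => "dg"
Result: cibgefdjdg

cibgefdjdg


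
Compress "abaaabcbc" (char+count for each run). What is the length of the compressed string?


Input: abaaabcbc
Runs:
  'a' x 1 => "a1"
  'b' x 1 => "b1"
  'a' x 3 => "a3"
  'b' x 1 => "b1"
  'c' x 1 => "c1"
  'b' x 1 => "b1"
  'c' x 1 => "c1"
Compressed: "a1b1a3b1c1b1c1"
Compressed length: 14

14


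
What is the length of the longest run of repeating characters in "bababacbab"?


Input: "bababacbab"
Scanning for longest run:
  Position 1 ('a'): new char, reset run to 1
  Position 2 ('b'): new char, reset run to 1
  Position 3 ('a'): new char, reset run to 1
  Position 4 ('b'): new char, reset run to 1
  Position 5 ('a'): new char, reset run to 1
  Position 6 ('c'): new char, reset run to 1
  Position 7 ('b'): new char, reset run to 1
  Position 8 ('a'): new char, reset run to 1
  Position 9 ('b'): new char, reset run to 1
Longest run: 'b' with length 1

1


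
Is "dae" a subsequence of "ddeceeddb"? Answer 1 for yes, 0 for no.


Check if "dae" is a subsequence of "ddeceeddb"
Greedy scan:
  Position 0 ('d'): matches sub[0] = 'd'
  Position 1 ('d'): no match needed
  Position 2 ('e'): no match needed
  Position 3 ('c'): no match needed
  Position 4 ('e'): no match needed
  Position 5 ('e'): no match needed
  Position 6 ('d'): no match needed
  Position 7 ('d'): no match needed
  Position 8 ('b'): no match needed
Only matched 1/3 characters => not a subsequence

0


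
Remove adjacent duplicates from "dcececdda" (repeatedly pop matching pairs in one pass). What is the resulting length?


Input: dcececdda
Stack-based adjacent duplicate removal:
  Read 'd': push. Stack: d
  Read 'c': push. Stack: dc
  Read 'e': push. Stack: dce
  Read 'c': push. Stack: dcec
  Read 'e': push. Stack: dcece
  Read 'c': push. Stack: dcecec
  Read 'd': push. Stack: dcececd
  Read 'd': matches stack top 'd' => pop. Stack: dcecec
  Read 'a': push. Stack: dcececa
Final stack: "dcececa" (length 7)

7


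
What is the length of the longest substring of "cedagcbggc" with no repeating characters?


Input: "cedagcbggc"
Sliding window (track last position of each char):
  Position 0 ('c'): window [0,0] length 1 -- new best
  Position 1 ('e'): window [0,1] length 2 -- new best
  Position 2 ('d'): window [0,2] length 3 -- new best
  Position 3 ('a'): window [0,3] length 4 -- new best
  Position 4 ('g'): window [0,4] length 5 -- new best
  Position 5 ('c'): repeat (last at 0), move window start to 1
  Position 5 ('c'): window [1,5] length 5
  Position 6 ('b'): window [1,6] length 6 -- new best
  Position 7 ('g'): repeat (last at 4), move window start to 5
  Position 7 ('g'): window [5,7] length 3
  Position 8 ('g'): repeat (last at 7), move window start to 8
  Position 8 ('g'): window [8,8] length 1
  Position 9 ('c'): window [8,9] length 2
Longest substring with no repeats: "edagcb" with length 6

6


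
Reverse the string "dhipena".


Input: dhipena
Reading characters right to left:
  Position 6: 'a'
  Position 5: 'n'
  Position 4: 'e'
  Position 3: 'p'
  Position 2: 'i'
  Position 1: 'h'
  Position 0: 'd'
Reversed: anepihd

anepihd


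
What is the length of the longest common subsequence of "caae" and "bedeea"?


LCS of "caae" and "bedeea"
DP table:
           b    e    d    e    e    a
      0    0    0    0    0    0    0
  c   0    0    0    0    0    0    0
  a   0    0    0    0    0    0    1
  a   0    0    0    0    0    0    1
  e   0    0    1    1    1    1    1
LCS length = dp[4][6] = 1

1


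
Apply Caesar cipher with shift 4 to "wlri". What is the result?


Caesar cipher: shift "wlri" by 4
  'w' (pos 22) + 4 = pos 0 = 'a'
  'l' (pos 11) + 4 = pos 15 = 'p'
  'r' (pos 17) + 4 = pos 21 = 'v'
  'i' (pos 8) + 4 = pos 12 = 'm'
Result: apvm

apvm


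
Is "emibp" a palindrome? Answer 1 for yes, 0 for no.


Input: emibp
Reversed: pbime
  Compare pos 0 ('e') with pos 4 ('p'): MISMATCH
  Compare pos 1 ('m') with pos 3 ('b'): MISMATCH
Result: not a palindrome

0


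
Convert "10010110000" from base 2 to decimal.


Input: "10010110000" in base 2
Positional expansion:
  Digit '1' (value 1) x 2^10 = 1024
  Digit '0' (value 0) x 2^9 = 0
  Digit '0' (value 0) x 2^8 = 0
  Digit '1' (value 1) x 2^7 = 128
  Digit '0' (value 0) x 2^6 = 0
  Digit '1' (value 1) x 2^5 = 32
  Digit '1' (value 1) x 2^4 = 16
  Digit '0' (value 0) x 2^3 = 0
  Digit '0' (value 0) x 2^2 = 0
  Digit '0' (value 0) x 2^1 = 0
  Digit '0' (value 0) x 2^0 = 0
Sum = 1200

1200


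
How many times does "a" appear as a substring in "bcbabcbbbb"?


Searching for "a" in "bcbabcbbbb"
Scanning each position:
  Position 0: "b" => no
  Position 1: "c" => no
  Position 2: "b" => no
  Position 3: "a" => MATCH
  Position 4: "b" => no
  Position 5: "c" => no
  Position 6: "b" => no
  Position 7: "b" => no
  Position 8: "b" => no
  Position 9: "b" => no
Total occurrences: 1

1


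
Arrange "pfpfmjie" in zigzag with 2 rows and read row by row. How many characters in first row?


Zigzag "pfpfmjie" into 2 rows:
Placing characters:
  'p' => row 0
  'f' => row 1
  'p' => row 0
  'f' => row 1
  'm' => row 0
  'j' => row 1
  'i' => row 0
  'e' => row 1
Rows:
  Row 0: "ppmi"
  Row 1: "ffje"
First row length: 4

4


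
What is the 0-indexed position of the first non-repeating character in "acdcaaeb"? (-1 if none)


Input: acdcaaeb
Character frequencies:
  'a': 3
  'b': 1
  'c': 2
  'd': 1
  'e': 1
Scanning left to right for freq == 1:
  Position 0 ('a'): freq=3, skip
  Position 1 ('c'): freq=2, skip
  Position 2 ('d'): unique! => answer = 2

2


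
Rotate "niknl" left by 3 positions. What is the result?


Input: "niknl", rotate left by 3
First 3 characters: "nik"
Remaining characters: "nl"
Concatenate remaining + first: "nl" + "nik" = "nlnik"

nlnik


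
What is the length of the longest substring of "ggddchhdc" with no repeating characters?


Input: "ggddchhdc"
Sliding window (track last position of each char):
  Position 0 ('g'): window [0,0] length 1 -- new best
  Position 1 ('g'): repeat (last at 0), move window start to 1
  Position 1 ('g'): window [1,1] length 1
  Position 2 ('d'): window [1,2] length 2 -- new best
  Position 3 ('d'): repeat (last at 2), move window start to 3
  Position 3 ('d'): window [3,3] length 1
  Position 4 ('c'): window [3,4] length 2
  Position 5 ('h'): window [3,5] length 3 -- new best
  Position 6 ('h'): repeat (last at 5), move window start to 6
  Position 6 ('h'): window [6,6] length 1
  Position 7 ('d'): window [6,7] length 2
  Position 8 ('c'): window [6,8] length 3
Longest substring with no repeats: "dch" with length 3

3


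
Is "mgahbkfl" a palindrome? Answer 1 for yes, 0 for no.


Input: mgahbkfl
Reversed: lfkbhagm
  Compare pos 0 ('m') with pos 7 ('l'): MISMATCH
  Compare pos 1 ('g') with pos 6 ('f'): MISMATCH
  Compare pos 2 ('a') with pos 5 ('k'): MISMATCH
  Compare pos 3 ('h') with pos 4 ('b'): MISMATCH
Result: not a palindrome

0


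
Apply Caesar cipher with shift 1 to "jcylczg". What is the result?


Caesar cipher: shift "jcylczg" by 1
  'j' (pos 9) + 1 = pos 10 = 'k'
  'c' (pos 2) + 1 = pos 3 = 'd'
  'y' (pos 24) + 1 = pos 25 = 'z'
  'l' (pos 11) + 1 = pos 12 = 'm'
  'c' (pos 2) + 1 = pos 3 = 'd'
  'z' (pos 25) + 1 = pos 0 = 'a'
  'g' (pos 6) + 1 = pos 7 = 'h'
Result: kdzmdah

kdzmdah


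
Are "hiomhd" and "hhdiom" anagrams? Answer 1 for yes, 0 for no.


Strings: "hiomhd", "hhdiom"
Sorted first:  dhhimo
Sorted second: dhhimo
Sorted forms match => anagrams

1


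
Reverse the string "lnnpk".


Input: lnnpk
Reading characters right to left:
  Position 4: 'k'
  Position 3: 'p'
  Position 2: 'n'
  Position 1: 'n'
  Position 0: 'l'
Reversed: kpnnl

kpnnl


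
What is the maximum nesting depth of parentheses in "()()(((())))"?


Input: "()()(((())))"
Tracking depth:
  Position 0 '(': depth becomes 1
  Position 1 ')': depth becomes 0
  Position 2 '(': depth becomes 1
  Position 3 ')': depth becomes 0
  Position 4 '(': depth becomes 1
  Position 5 '(': depth becomes 2
  Position 6 '(': depth becomes 3
  Position 7 '(': depth becomes 4
  Position 8 ')': depth becomes 3
  Position 9 ')': depth becomes 2
  Position 10 ')': depth becomes 1
  Position 11 ')': depth becomes 0
Maximum depth reached: 4

4


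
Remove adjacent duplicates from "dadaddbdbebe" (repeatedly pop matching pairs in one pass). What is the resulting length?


Input: dadaddbdbebe
Stack-based adjacent duplicate removal:
  Read 'd': push. Stack: d
  Read 'a': push. Stack: da
  Read 'd': push. Stack: dad
  Read 'a': push. Stack: dada
  Read 'd': push. Stack: dadad
  Read 'd': matches stack top 'd' => pop. Stack: dada
  Read 'b': push. Stack: dadab
  Read 'd': push. Stack: dadabd
  Read 'b': push. Stack: dadabdb
  Read 'e': push. Stack: dadabdbe
  Read 'b': push. Stack: dadabdbeb
  Read 'e': push. Stack: dadabdbebe
Final stack: "dadabdbebe" (length 10)

10


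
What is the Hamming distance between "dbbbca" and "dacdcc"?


Comparing "dbbbca" and "dacdcc" position by position:
  Position 0: 'd' vs 'd' => same
  Position 1: 'b' vs 'a' => differ
  Position 2: 'b' vs 'c' => differ
  Position 3: 'b' vs 'd' => differ
  Position 4: 'c' vs 'c' => same
  Position 5: 'a' vs 'c' => differ
Total differences (Hamming distance): 4

4


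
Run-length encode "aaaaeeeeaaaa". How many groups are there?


Input: aaaaeeeeaaaa
Scanning for consecutive runs:
  Group 1: 'a' x 4 (positions 0-3)
  Group 2: 'e' x 4 (positions 4-7)
  Group 3: 'a' x 4 (positions 8-11)
Total groups: 3

3


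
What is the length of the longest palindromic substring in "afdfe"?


Input: "afdfe"
Checking substrings for palindromes:
  [1:4] "fdf" (len 3) => palindrome
Longest palindromic substring: "fdf" with length 3

3


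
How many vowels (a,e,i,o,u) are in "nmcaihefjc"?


Input: nmcaihefjc
Checking each character:
  'n' at position 0: consonant
  'm' at position 1: consonant
  'c' at position 2: consonant
  'a' at position 3: vowel (running total: 1)
  'i' at position 4: vowel (running total: 2)
  'h' at position 5: consonant
  'e' at position 6: vowel (running total: 3)
  'f' at position 7: consonant
  'j' at position 8: consonant
  'c' at position 9: consonant
Total vowels: 3

3


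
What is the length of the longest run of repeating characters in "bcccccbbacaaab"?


Input: "bcccccbbacaaab"
Scanning for longest run:
  Position 1 ('c'): new char, reset run to 1
  Position 2 ('c'): continues run of 'c', length=2
  Position 3 ('c'): continues run of 'c', length=3
  Position 4 ('c'): continues run of 'c', length=4
  Position 5 ('c'): continues run of 'c', length=5
  Position 6 ('b'): new char, reset run to 1
  Position 7 ('b'): continues run of 'b', length=2
  Position 8 ('a'): new char, reset run to 1
  Position 9 ('c'): new char, reset run to 1
  Position 10 ('a'): new char, reset run to 1
  Position 11 ('a'): continues run of 'a', length=2
  Position 12 ('a'): continues run of 'a', length=3
  Position 13 ('b'): new char, reset run to 1
Longest run: 'c' with length 5

5


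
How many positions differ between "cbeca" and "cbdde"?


Comparing "cbeca" and "cbdde" position by position:
  Position 0: 'c' vs 'c' => same
  Position 1: 'b' vs 'b' => same
  Position 2: 'e' vs 'd' => DIFFER
  Position 3: 'c' vs 'd' => DIFFER
  Position 4: 'a' vs 'e' => DIFFER
Positions that differ: 3

3


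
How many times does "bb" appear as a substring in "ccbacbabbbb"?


Searching for "bb" in "ccbacbabbbb"
Scanning each position:
  Position 0: "cc" => no
  Position 1: "cb" => no
  Position 2: "ba" => no
  Position 3: "ac" => no
  Position 4: "cb" => no
  Position 5: "ba" => no
  Position 6: "ab" => no
  Position 7: "bb" => MATCH
  Position 8: "bb" => MATCH
  Position 9: "bb" => MATCH
Total occurrences: 3

3


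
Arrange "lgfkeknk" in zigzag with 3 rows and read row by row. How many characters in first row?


Zigzag "lgfkeknk" into 3 rows:
Placing characters:
  'l' => row 0
  'g' => row 1
  'f' => row 2
  'k' => row 1
  'e' => row 0
  'k' => row 1
  'n' => row 2
  'k' => row 1
Rows:
  Row 0: "le"
  Row 1: "gkkk"
  Row 2: "fn"
First row length: 2

2


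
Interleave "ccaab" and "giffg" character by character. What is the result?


Interleaving "ccaab" and "giffg":
  Position 0: 'c' from first, 'g' from second => "cg"
  Position 1: 'c' from first, 'i' from second => "ci"
  Position 2: 'a' from first, 'f' from second => "af"
  Position 3: 'a' from first, 'f' from second => "af"
  Position 4: 'b' from first, 'g' from second => "bg"
Result: cgciafafbg

cgciafafbg


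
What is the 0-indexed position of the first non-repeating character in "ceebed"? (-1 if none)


Input: ceebed
Character frequencies:
  'b': 1
  'c': 1
  'd': 1
  'e': 3
Scanning left to right for freq == 1:
  Position 0 ('c'): unique! => answer = 0

0


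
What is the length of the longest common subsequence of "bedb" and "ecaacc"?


LCS of "bedb" and "ecaacc"
DP table:
           e    c    a    a    c    c
      0    0    0    0    0    0    0
  b   0    0    0    0    0    0    0
  e   0    1    1    1    1    1    1
  d   0    1    1    1    1    1    1
  b   0    1    1    1    1    1    1
LCS length = dp[4][6] = 1

1


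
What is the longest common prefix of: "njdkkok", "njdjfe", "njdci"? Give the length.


Words: njdkkok, njdjfe, njdci
  Position 0: all 'n' => match
  Position 1: all 'j' => match
  Position 2: all 'd' => match
  Position 3: ('k', 'j', 'c') => mismatch, stop
LCP = "njd" (length 3)

3


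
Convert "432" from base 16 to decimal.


Input: "432" in base 16
Positional expansion:
  Digit '4' (value 4) x 16^2 = 1024
  Digit '3' (value 3) x 16^1 = 48
  Digit '2' (value 2) x 16^0 = 2
Sum = 1074

1074


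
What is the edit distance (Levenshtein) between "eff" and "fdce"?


Computing edit distance: "eff" -> "fdce"
DP table:
           f    d    c    e
      0    1    2    3    4
  e   1    1    2    3    3
  f   2    1    2    3    4
  f   3    2    2    3    4
Edit distance = dp[3][4] = 4

4


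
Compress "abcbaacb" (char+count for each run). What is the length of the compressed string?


Input: abcbaacb
Runs:
  'a' x 1 => "a1"
  'b' x 1 => "b1"
  'c' x 1 => "c1"
  'b' x 1 => "b1"
  'a' x 2 => "a2"
  'c' x 1 => "c1"
  'b' x 1 => "b1"
Compressed: "a1b1c1b1a2c1b1"
Compressed length: 14

14


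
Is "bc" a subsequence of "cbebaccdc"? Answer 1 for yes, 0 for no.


Check if "bc" is a subsequence of "cbebaccdc"
Greedy scan:
  Position 0 ('c'): no match needed
  Position 1 ('b'): matches sub[0] = 'b'
  Position 2 ('e'): no match needed
  Position 3 ('b'): no match needed
  Position 4 ('a'): no match needed
  Position 5 ('c'): matches sub[1] = 'c'
  Position 6 ('c'): no match needed
  Position 7 ('d'): no match needed
  Position 8 ('c'): no match needed
All 2 characters matched => is a subsequence

1


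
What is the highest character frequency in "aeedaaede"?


Input: aeedaaede
Character counts:
  'a': 3
  'd': 2
  'e': 4
Maximum frequency: 4

4


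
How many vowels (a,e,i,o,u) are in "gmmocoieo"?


Input: gmmocoieo
Checking each character:
  'g' at position 0: consonant
  'm' at position 1: consonant
  'm' at position 2: consonant
  'o' at position 3: vowel (running total: 1)
  'c' at position 4: consonant
  'o' at position 5: vowel (running total: 2)
  'i' at position 6: vowel (running total: 3)
  'e' at position 7: vowel (running total: 4)
  'o' at position 8: vowel (running total: 5)
Total vowels: 5

5


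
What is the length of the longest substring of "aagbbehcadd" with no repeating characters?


Input: "aagbbehcadd"
Sliding window (track last position of each char):
  Position 0 ('a'): window [0,0] length 1 -- new best
  Position 1 ('a'): repeat (last at 0), move window start to 1
  Position 1 ('a'): window [1,1] length 1
  Position 2 ('g'): window [1,2] length 2 -- new best
  Position 3 ('b'): window [1,3] length 3 -- new best
  Position 4 ('b'): repeat (last at 3), move window start to 4
  Position 4 ('b'): window [4,4] length 1
  Position 5 ('e'): window [4,5] length 2
  Position 6 ('h'): window [4,6] length 3
  Position 7 ('c'): window [4,7] length 4 -- new best
  Position 8 ('a'): window [4,8] length 5 -- new best
  Position 9 ('d'): window [4,9] length 6 -- new best
  Position 10 ('d'): repeat (last at 9), move window start to 10
  Position 10 ('d'): window [10,10] length 1
Longest substring with no repeats: "behcad" with length 6

6


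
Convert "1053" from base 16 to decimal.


Input: "1053" in base 16
Positional expansion:
  Digit '1' (value 1) x 16^3 = 4096
  Digit '0' (value 0) x 16^2 = 0
  Digit '5' (value 5) x 16^1 = 80
  Digit '3' (value 3) x 16^0 = 3
Sum = 4179

4179


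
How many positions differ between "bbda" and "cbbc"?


Comparing "bbda" and "cbbc" position by position:
  Position 0: 'b' vs 'c' => DIFFER
  Position 1: 'b' vs 'b' => same
  Position 2: 'd' vs 'b' => DIFFER
  Position 3: 'a' vs 'c' => DIFFER
Positions that differ: 3

3


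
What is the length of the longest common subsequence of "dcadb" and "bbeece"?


LCS of "dcadb" and "bbeece"
DP table:
           b    b    e    e    c    e
      0    0    0    0    0    0    0
  d   0    0    0    0    0    0    0
  c   0    0    0    0    0    1    1
  a   0    0    0    0    0    1    1
  d   0    0    0    0    0    1    1
  b   0    1    1    1    1    1    1
LCS length = dp[5][6] = 1

1


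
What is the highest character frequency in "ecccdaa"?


Input: ecccdaa
Character counts:
  'a': 2
  'c': 3
  'd': 1
  'e': 1
Maximum frequency: 3

3


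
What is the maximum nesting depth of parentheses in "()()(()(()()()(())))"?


Input: "()()(()(()()()(())))"
Tracking depth:
  Position 0 '(': depth becomes 1
  Position 1 ')': depth becomes 0
  Position 2 '(': depth becomes 1
  Position 3 ')': depth becomes 0
  Position 4 '(': depth becomes 1
  Position 5 '(': depth becomes 2
  Position 6 ')': depth becomes 1
  Position 7 '(': depth becomes 2
  Position 8 '(': depth becomes 3
  Position 9 ')': depth becomes 2
  Position 10 '(': depth becomes 3
  Position 11 ')': depth becomes 2
  Position 12 '(': depth becomes 3
  Position 13 ')': depth becomes 2
  Position 14 '(': depth becomes 3
  Position 15 '(': depth becomes 4
  Position 16 ')': depth becomes 3
  Position 17 ')': depth becomes 2
  Position 18 ')': depth becomes 1
  Position 19 ')': depth becomes 0
Maximum depth reached: 4

4


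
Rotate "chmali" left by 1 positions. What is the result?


Input: "chmali", rotate left by 1
First 1 characters: "c"
Remaining characters: "hmali"
Concatenate remaining + first: "hmali" + "c" = "hmalic"

hmalic


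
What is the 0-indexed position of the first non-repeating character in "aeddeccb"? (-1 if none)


Input: aeddeccb
Character frequencies:
  'a': 1
  'b': 1
  'c': 2
  'd': 2
  'e': 2
Scanning left to right for freq == 1:
  Position 0 ('a'): unique! => answer = 0

0


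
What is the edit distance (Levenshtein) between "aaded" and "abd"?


Computing edit distance: "aaded" -> "abd"
DP table:
           a    b    d
      0    1    2    3
  a   1    0    1    2
  a   2    1    1    2
  d   3    2    2    1
  e   4    3    3    2
  d   5    4    4    3
Edit distance = dp[5][3] = 3

3


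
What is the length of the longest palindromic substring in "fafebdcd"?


Input: "fafebdcd"
Checking substrings for palindromes:
  [0:3] "faf" (len 3) => palindrome
  [5:8] "dcd" (len 3) => palindrome
Longest palindromic substring: "faf" with length 3

3


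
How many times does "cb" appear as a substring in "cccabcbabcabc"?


Searching for "cb" in "cccabcbabcabc"
Scanning each position:
  Position 0: "cc" => no
  Position 1: "cc" => no
  Position 2: "ca" => no
  Position 3: "ab" => no
  Position 4: "bc" => no
  Position 5: "cb" => MATCH
  Position 6: "ba" => no
  Position 7: "ab" => no
  Position 8: "bc" => no
  Position 9: "ca" => no
  Position 10: "ab" => no
  Position 11: "bc" => no
Total occurrences: 1

1


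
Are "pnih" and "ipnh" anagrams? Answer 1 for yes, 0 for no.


Strings: "pnih", "ipnh"
Sorted first:  hinp
Sorted second: hinp
Sorted forms match => anagrams

1


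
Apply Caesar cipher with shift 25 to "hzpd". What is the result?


Caesar cipher: shift "hzpd" by 25
  'h' (pos 7) + 25 = pos 6 = 'g'
  'z' (pos 25) + 25 = pos 24 = 'y'
  'p' (pos 15) + 25 = pos 14 = 'o'
  'd' (pos 3) + 25 = pos 2 = 'c'
Result: gyoc

gyoc


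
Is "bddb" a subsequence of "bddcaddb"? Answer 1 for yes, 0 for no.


Check if "bddb" is a subsequence of "bddcaddb"
Greedy scan:
  Position 0 ('b'): matches sub[0] = 'b'
  Position 1 ('d'): matches sub[1] = 'd'
  Position 2 ('d'): matches sub[2] = 'd'
  Position 3 ('c'): no match needed
  Position 4 ('a'): no match needed
  Position 5 ('d'): no match needed
  Position 6 ('d'): no match needed
  Position 7 ('b'): matches sub[3] = 'b'
All 4 characters matched => is a subsequence

1


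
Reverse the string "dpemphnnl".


Input: dpemphnnl
Reading characters right to left:
  Position 8: 'l'
  Position 7: 'n'
  Position 6: 'n'
  Position 5: 'h'
  Position 4: 'p'
  Position 3: 'm'
  Position 2: 'e'
  Position 1: 'p'
  Position 0: 'd'
Reversed: lnnhpmepd

lnnhpmepd


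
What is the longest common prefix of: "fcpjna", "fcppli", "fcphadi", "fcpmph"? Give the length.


Words: fcpjna, fcppli, fcphadi, fcpmph
  Position 0: all 'f' => match
  Position 1: all 'c' => match
  Position 2: all 'p' => match
  Position 3: ('j', 'p', 'h', 'm') => mismatch, stop
LCP = "fcp" (length 3)

3


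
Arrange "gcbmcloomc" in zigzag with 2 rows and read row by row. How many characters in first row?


Zigzag "gcbmcloomc" into 2 rows:
Placing characters:
  'g' => row 0
  'c' => row 1
  'b' => row 0
  'm' => row 1
  'c' => row 0
  'l' => row 1
  'o' => row 0
  'o' => row 1
  'm' => row 0
  'c' => row 1
Rows:
  Row 0: "gbcom"
  Row 1: "cmloc"
First row length: 5

5


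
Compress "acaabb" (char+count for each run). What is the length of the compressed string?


Input: acaabb
Runs:
  'a' x 1 => "a1"
  'c' x 1 => "c1"
  'a' x 2 => "a2"
  'b' x 2 => "b2"
Compressed: "a1c1a2b2"
Compressed length: 8

8


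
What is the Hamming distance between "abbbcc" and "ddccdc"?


Comparing "abbbcc" and "ddccdc" position by position:
  Position 0: 'a' vs 'd' => differ
  Position 1: 'b' vs 'd' => differ
  Position 2: 'b' vs 'c' => differ
  Position 3: 'b' vs 'c' => differ
  Position 4: 'c' vs 'd' => differ
  Position 5: 'c' vs 'c' => same
Total differences (Hamming distance): 5

5


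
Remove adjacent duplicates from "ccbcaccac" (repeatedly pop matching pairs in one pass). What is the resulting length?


Input: ccbcaccac
Stack-based adjacent duplicate removal:
  Read 'c': push. Stack: c
  Read 'c': matches stack top 'c' => pop. Stack: (empty)
  Read 'b': push. Stack: b
  Read 'c': push. Stack: bc
  Read 'a': push. Stack: bca
  Read 'c': push. Stack: bcac
  Read 'c': matches stack top 'c' => pop. Stack: bca
  Read 'a': matches stack top 'a' => pop. Stack: bc
  Read 'c': matches stack top 'c' => pop. Stack: b
Final stack: "b" (length 1)

1


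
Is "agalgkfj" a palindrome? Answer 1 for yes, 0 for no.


Input: agalgkfj
Reversed: jfkglaga
  Compare pos 0 ('a') with pos 7 ('j'): MISMATCH
  Compare pos 1 ('g') with pos 6 ('f'): MISMATCH
  Compare pos 2 ('a') with pos 5 ('k'): MISMATCH
  Compare pos 3 ('l') with pos 4 ('g'): MISMATCH
Result: not a palindrome

0


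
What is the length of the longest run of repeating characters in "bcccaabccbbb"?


Input: "bcccaabccbbb"
Scanning for longest run:
  Position 1 ('c'): new char, reset run to 1
  Position 2 ('c'): continues run of 'c', length=2
  Position 3 ('c'): continues run of 'c', length=3
  Position 4 ('a'): new char, reset run to 1
  Position 5 ('a'): continues run of 'a', length=2
  Position 6 ('b'): new char, reset run to 1
  Position 7 ('c'): new char, reset run to 1
  Position 8 ('c'): continues run of 'c', length=2
  Position 9 ('b'): new char, reset run to 1
  Position 10 ('b'): continues run of 'b', length=2
  Position 11 ('b'): continues run of 'b', length=3
Longest run: 'c' with length 3

3
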